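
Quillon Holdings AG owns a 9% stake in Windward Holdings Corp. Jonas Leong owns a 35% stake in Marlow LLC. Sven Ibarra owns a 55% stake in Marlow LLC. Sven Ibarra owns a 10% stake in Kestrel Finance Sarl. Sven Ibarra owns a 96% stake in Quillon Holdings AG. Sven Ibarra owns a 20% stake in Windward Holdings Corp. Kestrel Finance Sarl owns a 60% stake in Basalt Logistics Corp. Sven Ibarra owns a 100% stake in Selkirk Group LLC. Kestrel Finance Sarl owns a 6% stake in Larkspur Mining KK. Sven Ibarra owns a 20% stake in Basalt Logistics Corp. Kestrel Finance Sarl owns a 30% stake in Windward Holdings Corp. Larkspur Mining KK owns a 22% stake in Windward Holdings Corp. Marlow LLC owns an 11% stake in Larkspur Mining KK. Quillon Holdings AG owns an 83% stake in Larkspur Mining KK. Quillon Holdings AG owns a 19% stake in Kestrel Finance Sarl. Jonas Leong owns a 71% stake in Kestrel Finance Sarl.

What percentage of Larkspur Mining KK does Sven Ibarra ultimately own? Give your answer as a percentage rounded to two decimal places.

Sven reaches Larkspur along 4 paths.
Via Quillon: 96% × 83% = 79.68%.
Via Quillon → Kestrel: 96% × 19% × 6% = 1.0944%.
Via Kestrel: 10% × 6% = 0.6%.
Via Marlow: 55% × 11% = 6.05%.
Total: 79.68% + 1.0944% + 0.6% + 6.05% = 87.4244%.
Rounded: 87.42%.

87.42%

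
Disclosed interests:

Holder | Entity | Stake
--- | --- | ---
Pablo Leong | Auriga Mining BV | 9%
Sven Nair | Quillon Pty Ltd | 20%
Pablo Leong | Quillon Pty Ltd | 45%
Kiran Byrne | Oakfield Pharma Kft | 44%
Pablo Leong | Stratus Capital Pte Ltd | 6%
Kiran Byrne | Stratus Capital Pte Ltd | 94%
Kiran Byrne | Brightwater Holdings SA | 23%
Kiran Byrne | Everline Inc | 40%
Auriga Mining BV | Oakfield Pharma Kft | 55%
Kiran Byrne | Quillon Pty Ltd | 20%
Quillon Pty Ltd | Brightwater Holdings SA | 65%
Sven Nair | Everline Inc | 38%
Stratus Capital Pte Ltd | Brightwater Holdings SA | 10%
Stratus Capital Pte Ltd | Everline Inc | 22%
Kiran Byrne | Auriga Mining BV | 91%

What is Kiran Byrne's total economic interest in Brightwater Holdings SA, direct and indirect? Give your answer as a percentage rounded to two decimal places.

Kiran reaches Brightwater along 3 paths.
Via Stratus: 94% × 10% = 9.4%.
Via Quillon: 20% × 65% = 13%.
Direct stake: 23% = 23%.
Total: 9.4% + 13% + 23% = 45.4%.
Rounded: 45.40%.

45.40%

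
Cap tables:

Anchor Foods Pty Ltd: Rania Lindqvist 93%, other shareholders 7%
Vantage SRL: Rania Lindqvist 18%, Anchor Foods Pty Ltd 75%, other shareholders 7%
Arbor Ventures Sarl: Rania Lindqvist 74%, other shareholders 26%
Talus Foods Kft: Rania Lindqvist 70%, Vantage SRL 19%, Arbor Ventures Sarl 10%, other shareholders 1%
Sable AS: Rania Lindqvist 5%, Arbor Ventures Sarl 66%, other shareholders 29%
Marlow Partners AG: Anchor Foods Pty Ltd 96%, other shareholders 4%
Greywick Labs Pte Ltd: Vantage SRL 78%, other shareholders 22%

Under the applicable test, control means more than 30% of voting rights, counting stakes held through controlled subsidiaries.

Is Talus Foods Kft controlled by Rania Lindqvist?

Yes

Rania holds 74% of Arbor, so Rania controls Arbor.
Rania holds 93% of Anchor, so Rania controls Anchor.
Rania and Anchor together hold 18% + 75% = 93% of Vantage, so Rania controls Vantage.
Rania and Vantage and Arbor together hold 70% + 19% + 10% = 99% of Talus, so Rania controls Talus.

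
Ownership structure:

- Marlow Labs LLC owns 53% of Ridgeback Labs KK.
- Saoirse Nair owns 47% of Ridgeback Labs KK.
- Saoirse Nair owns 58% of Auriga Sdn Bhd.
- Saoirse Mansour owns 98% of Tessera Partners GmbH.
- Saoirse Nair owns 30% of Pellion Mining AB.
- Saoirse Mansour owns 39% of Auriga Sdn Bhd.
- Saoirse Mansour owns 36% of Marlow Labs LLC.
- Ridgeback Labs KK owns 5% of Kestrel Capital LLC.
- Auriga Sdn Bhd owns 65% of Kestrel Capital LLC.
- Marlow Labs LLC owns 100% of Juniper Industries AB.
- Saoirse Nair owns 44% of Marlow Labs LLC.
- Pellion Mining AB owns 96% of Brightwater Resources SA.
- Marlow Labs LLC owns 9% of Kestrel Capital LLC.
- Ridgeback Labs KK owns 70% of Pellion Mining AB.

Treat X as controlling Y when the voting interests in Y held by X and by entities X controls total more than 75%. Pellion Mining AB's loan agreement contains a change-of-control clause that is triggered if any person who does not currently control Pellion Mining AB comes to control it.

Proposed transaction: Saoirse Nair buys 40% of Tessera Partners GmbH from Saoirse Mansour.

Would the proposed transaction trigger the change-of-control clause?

The purchase adds only to Saoirse Nair's holdings (Saoirse Mansour's stake shrinks), so Saoirse Nair is the only person who could newly come to control Pellion.
Saoirse Nair's largest direct stake is 58% in Auriga, which does not meet the threshold, so Saoirse Nair controls no company.
In Pellion, Saoirse Nair's side holds only 30%, not > 75%.
So before the transaction, Saoirse Nair does not control Pellion.
After the purchase, Saoirse Nair holds 40% of Tessera directly, and Saoirse Mansour's stake falls to 58%.
Saoirse Nair's side now holds 40% of Tessera, not > 75%, so Saoirse Nair still does not control Tessera.
After the transaction, Saoirse Nair's side holds 30% of Pellion, not > 75%, so Saoirse Nair still does not control Pellion.
No new person acquires control, so the clause is not triggered.

No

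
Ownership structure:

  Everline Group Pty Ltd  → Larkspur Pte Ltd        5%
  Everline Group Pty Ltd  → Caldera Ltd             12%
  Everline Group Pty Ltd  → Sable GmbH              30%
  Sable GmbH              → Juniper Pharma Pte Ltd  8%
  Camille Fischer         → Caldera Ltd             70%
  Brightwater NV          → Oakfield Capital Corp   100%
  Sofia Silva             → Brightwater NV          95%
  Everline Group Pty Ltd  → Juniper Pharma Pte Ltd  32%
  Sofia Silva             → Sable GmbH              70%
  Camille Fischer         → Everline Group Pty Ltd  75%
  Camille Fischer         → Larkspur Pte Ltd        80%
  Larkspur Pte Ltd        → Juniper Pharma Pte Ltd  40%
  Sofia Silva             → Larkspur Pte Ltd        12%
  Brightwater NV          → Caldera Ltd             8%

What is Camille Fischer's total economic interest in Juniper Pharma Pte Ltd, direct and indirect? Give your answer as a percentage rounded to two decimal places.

Camille reaches Juniper along 4 paths.
Via Everline → Sable: 75% × 30% × 8% = 1.8%.
Via Larkspur: 80% × 40% = 32%.
Via Everline → Larkspur: 75% × 5% × 40% = 1.5%.
Via Everline: 75% × 32% = 24%.
Total: 1.8% + 32% + 1.5% + 24% = 59.3%.
Rounded: 59.30%.

59.30%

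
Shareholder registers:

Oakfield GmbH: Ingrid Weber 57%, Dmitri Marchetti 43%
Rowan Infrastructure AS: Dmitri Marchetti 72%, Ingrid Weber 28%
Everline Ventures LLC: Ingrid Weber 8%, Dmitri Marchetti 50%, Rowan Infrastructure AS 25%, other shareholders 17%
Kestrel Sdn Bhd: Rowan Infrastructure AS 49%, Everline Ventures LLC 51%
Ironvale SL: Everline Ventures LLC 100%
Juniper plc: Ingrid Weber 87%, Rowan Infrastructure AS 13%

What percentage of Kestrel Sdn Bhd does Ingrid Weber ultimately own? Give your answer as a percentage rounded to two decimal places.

Ingrid reaches Kestrel along 3 paths.
Via Rowan: 28% × 49% = 13.72%.
Via Everline: 8% × 51% = 4.08%.
Via Rowan → Everline: 28% × 25% × 51% = 3.57%.
Total: 13.72% + 4.08% + 3.57% = 21.37%.

21.37%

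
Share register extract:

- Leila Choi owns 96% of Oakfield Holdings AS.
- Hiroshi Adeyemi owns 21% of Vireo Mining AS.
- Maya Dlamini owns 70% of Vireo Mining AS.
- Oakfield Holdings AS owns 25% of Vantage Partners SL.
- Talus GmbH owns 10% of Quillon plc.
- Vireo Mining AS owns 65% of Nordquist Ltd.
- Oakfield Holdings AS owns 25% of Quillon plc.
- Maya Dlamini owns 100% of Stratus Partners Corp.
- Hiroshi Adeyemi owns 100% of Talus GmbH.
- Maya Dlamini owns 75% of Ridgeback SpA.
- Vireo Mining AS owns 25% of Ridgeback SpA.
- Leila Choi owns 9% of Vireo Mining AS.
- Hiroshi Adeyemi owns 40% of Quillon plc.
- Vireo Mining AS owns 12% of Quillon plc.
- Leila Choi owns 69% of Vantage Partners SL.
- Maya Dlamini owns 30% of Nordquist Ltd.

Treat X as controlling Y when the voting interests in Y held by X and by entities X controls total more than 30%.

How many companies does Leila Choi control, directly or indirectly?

Leila holds 96% of Oakfield, so Leila controls Oakfield.
Leila and Oakfield together hold 69% + 25% = 94% of Vantage, so Leila controls Vantage.
No other company's threshold is met.
Leila controls 2 companies.

2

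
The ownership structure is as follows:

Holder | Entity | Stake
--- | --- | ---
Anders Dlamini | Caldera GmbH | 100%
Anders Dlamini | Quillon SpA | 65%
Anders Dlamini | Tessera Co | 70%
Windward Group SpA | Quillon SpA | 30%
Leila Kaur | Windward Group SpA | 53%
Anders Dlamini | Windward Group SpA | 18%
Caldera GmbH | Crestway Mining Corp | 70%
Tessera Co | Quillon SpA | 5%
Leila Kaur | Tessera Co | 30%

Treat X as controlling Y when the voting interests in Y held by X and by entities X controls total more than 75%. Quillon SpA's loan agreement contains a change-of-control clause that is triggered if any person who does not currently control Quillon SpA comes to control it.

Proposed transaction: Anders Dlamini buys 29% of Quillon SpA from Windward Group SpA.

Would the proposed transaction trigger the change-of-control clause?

The purchase adds only to Anders's holdings (Windward's stake shrinks), so Anders is the only person who could newly come to control Quillon.
Anders holds 100% of Caldera, so Anders controls Caldera.
In Quillon, Anders's side holds only 65%, not > 75%.
So before the transaction, Anders does not control Quillon.
After the purchase, Anders's direct stake in Quillon rises to 65% + 29% = 94%, and Windward's stake falls to 1%.
Anders holds 94% of Quillon, so Anders controls Quillon.
Anders did not control Quillon before and does after, so the clause is triggered.

Yes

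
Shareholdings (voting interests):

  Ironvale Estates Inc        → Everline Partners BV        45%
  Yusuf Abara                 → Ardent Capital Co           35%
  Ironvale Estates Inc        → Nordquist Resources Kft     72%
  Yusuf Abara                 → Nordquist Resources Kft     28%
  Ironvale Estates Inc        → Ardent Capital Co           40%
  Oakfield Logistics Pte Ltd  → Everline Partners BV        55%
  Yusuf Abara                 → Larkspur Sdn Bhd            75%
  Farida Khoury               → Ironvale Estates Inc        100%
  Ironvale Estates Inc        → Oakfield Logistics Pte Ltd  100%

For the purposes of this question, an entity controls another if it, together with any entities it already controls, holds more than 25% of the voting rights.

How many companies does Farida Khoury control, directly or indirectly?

5

Farida holds 100% of Ironvale, so Farida controls Ironvale.
Ironvale holds 40% of Ardent, so Farida controls Ardent.
Ironvale holds 100% of Oakfield, so Farida controls Oakfield.
Ironvale holds 72% of Nordquist, so Farida controls Nordquist.
Ironvale and Oakfield together hold 45% + 55% = 100% of Everline, so Farida controls Everline.
No other company's threshold is met.
Farida controls 5 companies.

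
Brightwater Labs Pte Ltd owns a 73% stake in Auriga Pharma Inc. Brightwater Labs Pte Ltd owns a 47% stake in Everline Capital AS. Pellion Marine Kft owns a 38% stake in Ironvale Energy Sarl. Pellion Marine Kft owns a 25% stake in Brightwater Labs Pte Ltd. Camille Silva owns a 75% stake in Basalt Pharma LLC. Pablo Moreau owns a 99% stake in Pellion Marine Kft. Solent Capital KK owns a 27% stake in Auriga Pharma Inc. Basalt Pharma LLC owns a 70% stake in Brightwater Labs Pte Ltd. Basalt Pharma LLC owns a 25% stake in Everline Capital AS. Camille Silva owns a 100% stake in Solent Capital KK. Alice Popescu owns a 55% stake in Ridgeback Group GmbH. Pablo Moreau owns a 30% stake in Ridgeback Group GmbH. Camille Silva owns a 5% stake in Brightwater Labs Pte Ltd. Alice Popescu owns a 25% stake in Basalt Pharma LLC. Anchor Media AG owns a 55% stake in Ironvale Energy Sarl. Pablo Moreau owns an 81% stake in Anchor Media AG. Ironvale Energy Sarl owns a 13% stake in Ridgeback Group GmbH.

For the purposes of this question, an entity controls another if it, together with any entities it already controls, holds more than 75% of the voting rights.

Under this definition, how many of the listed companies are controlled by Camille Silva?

1

Camille holds 100% of Solent, so Camille controls Solent.
No other company's threshold is met.
Camille controls 1 company.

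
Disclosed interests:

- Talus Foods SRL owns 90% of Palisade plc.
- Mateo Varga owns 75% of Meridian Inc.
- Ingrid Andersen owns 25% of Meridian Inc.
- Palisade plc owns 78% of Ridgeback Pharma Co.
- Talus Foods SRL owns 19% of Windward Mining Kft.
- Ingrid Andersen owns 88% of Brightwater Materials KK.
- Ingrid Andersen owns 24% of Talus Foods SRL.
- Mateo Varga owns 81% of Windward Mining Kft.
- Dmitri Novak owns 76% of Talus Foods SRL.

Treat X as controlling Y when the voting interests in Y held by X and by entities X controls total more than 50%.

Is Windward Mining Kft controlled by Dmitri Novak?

No

Dmitri holds 76% of Talus, so Dmitri controls Talus.
Talus holds 90% of Palisade, so Dmitri controls Palisade.
Palisade holds 78% of Ridgeback, so Dmitri controls Ridgeback.
In Windward, Dmitri's side holds only 19%, not > 50%.
So Dmitri does not control Windward.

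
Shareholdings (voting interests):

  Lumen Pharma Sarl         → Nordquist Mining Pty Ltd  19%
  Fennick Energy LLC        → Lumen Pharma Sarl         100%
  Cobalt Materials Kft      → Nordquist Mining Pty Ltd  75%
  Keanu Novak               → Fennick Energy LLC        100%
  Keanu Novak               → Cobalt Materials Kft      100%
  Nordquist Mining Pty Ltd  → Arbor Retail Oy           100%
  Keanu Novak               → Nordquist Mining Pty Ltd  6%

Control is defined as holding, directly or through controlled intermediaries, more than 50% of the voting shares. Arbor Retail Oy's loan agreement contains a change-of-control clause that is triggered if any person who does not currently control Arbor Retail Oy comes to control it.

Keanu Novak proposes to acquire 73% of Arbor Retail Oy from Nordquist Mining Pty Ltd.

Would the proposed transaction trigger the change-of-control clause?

The purchase adds only to Keanu's holdings (Nordquist's stake shrinks), so Keanu is the only person who could newly come to control Arbor.
Keanu holds 100% of Fennick, so Keanu controls Fennick.
Fennick holds 100% of Lumen, so Keanu controls Lumen.
Keanu holds 100% of Cobalt, so Keanu controls Cobalt.
Cobalt and Keanu and Lumen together hold 75% + 6% + 19% = 100% of Nordquist, so Keanu controls Nordquist.
Nordquist holds 100% of Arbor, so Keanu controls Arbor.
So Keanu already controls Arbor before the transaction.
After the purchase, Keanu holds 73% of Arbor directly, and Nordquist's stake falls to 27%.
Keanu controlled Arbor already, so this is not a new person acquiring control; every other person's position is unchanged or reduced.
No new person acquires control, so the clause is not triggered.

No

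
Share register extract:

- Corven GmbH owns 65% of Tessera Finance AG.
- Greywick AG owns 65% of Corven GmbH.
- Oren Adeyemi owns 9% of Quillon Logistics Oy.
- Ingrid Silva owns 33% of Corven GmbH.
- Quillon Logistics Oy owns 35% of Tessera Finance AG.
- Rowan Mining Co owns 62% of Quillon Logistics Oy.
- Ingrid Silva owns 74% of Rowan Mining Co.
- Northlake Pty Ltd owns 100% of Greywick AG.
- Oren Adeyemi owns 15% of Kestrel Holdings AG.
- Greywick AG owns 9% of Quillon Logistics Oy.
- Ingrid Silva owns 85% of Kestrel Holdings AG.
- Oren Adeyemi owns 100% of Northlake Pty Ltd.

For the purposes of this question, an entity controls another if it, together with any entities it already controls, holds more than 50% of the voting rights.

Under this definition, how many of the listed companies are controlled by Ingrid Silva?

3

Ingrid holds 85% of Kestrel, so Ingrid controls Kestrel.
Ingrid holds 74% of Rowan, so Ingrid controls Rowan.
Rowan holds 62% of Quillon, so Ingrid controls Quillon.
No other company's threshold is met.
Ingrid controls 3 companies.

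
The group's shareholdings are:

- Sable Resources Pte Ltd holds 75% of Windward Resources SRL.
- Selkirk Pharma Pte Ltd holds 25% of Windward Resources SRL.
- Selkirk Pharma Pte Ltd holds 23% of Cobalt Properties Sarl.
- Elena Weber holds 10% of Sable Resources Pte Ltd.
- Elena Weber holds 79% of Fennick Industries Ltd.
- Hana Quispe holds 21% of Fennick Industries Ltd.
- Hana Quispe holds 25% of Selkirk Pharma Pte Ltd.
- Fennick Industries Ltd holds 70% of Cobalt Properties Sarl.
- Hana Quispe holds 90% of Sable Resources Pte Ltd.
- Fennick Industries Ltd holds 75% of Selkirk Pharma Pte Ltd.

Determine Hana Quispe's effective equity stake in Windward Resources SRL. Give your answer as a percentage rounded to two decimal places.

77.69%

Hana reaches Windward along 3 paths.
Via Sable: 90% × 75% = 67.5%.
Via Fennick → Selkirk: 21% × 75% × 25% = 3.9375%.
Via Selkirk: 25% × 25% = 6.25%.
Total: 67.5% + 3.9375% + 6.25% = 77.6875%.
Rounded: 77.69%.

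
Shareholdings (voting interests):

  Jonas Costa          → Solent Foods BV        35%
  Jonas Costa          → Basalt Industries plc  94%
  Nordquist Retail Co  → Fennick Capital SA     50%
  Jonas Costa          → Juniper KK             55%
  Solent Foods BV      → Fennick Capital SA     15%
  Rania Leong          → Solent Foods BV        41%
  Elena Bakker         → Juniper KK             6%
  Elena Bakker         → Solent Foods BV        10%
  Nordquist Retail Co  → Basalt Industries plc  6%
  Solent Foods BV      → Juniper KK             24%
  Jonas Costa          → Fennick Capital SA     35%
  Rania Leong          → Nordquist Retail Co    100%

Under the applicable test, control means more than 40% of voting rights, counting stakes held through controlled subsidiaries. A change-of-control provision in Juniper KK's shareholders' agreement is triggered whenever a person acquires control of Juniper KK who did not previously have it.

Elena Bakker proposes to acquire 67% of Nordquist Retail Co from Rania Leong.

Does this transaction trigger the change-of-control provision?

The purchase adds only to Elena's holdings (Rania's stake shrinks), so Elena is the only person who could newly come to control Juniper.
Elena's largest direct stake is 10% in Solent, which does not meet the threshold, so Elena controls no company.
In Juniper, Elena's side holds only 6%, not > 40%.
So before the transaction, Elena does not control Juniper.
After the purchase, Elena holds 67% of Nordquist directly, and Rania's stake falls to 33%.
Elena holds 67% of Nordquist, so Elena controls Nordquist.
Nordquist holds 50% of Fennick, so Elena controls Fennick.
After the transaction, Elena's side holds 6% of Juniper, not > 40%, so Elena still does not control Juniper.
No new person acquires control, so the clause is not triggered.

No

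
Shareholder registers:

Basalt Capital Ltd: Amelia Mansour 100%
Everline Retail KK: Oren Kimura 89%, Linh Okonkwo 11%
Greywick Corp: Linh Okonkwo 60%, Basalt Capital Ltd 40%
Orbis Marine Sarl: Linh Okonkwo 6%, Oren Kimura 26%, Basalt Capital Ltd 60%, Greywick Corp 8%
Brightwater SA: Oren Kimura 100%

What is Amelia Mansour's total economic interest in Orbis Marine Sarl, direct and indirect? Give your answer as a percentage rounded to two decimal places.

Amelia reaches Orbis along 2 paths.
Via Basalt: 100% × 60% = 60%.
Via Basalt → Greywick: 100% × 40% × 8% = 3.2%.
Total: 60% + 3.2% = 63.2%.
Rounded: 63.20%.

63.20%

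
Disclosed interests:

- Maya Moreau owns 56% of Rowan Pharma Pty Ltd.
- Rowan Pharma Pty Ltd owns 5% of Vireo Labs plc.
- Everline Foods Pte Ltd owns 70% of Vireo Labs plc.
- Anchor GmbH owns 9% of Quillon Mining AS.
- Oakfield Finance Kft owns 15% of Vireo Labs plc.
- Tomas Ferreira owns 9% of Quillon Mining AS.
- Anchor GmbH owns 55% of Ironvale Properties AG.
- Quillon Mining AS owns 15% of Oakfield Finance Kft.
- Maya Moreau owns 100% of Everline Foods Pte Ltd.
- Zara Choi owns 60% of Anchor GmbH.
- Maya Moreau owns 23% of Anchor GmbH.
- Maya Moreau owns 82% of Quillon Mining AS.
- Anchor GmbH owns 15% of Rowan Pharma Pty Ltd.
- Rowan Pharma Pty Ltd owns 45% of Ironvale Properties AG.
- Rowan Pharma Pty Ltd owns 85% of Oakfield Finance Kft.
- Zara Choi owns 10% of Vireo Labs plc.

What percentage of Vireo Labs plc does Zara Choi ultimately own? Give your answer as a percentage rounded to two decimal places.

Zara reaches Vireo along 4 paths.
Direct stake: 10% = 10%.
Via Anchor → Rowan → Oakfield: 60% × 15% × 85% × 15% = 1.1475%.
Via Anchor → Quillon → Oakfield: 60% × 9% × 15% × 15% = 0.1215%.
Via Anchor → Rowan: 60% × 15% × 5% = 0.45%.
Total: 10% + 1.1475% + 0.1215% + 0.45% = 11.719%.
Rounded: 11.72%.

11.72%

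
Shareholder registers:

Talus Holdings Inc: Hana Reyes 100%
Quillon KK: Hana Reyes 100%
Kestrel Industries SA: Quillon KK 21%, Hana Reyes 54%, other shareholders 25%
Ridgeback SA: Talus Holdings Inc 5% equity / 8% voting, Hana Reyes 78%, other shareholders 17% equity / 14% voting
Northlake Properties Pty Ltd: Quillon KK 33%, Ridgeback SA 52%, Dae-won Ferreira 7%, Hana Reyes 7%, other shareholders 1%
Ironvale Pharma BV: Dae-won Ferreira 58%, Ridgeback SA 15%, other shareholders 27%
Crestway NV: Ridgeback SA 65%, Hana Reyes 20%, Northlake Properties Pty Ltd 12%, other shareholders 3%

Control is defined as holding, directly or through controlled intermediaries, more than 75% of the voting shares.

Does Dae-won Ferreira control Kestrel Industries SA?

Dae-won's largest direct stake is 58% in Ironvale, which does not meet the threshold, so Dae-won controls no company.
Neither Dae-won nor any entity Dae-won controls holds any voting interest in Kestrel.
So Dae-won does not control Kestrel.

No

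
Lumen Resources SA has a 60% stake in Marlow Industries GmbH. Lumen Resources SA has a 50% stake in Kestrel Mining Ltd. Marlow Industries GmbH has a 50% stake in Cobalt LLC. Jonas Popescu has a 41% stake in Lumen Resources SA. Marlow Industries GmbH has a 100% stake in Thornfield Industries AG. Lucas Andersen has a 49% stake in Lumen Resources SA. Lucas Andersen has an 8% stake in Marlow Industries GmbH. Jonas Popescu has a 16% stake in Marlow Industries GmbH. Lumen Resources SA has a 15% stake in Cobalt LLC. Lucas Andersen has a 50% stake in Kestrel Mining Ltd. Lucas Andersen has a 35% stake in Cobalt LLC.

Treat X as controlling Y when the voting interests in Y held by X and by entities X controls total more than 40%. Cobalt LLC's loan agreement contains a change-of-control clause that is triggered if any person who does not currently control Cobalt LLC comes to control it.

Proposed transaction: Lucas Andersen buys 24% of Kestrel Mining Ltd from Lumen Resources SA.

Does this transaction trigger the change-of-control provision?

No

The purchase adds only to Lucas's holdings (Lumen's stake shrinks), so Lucas is the only person who could newly come to control Cobalt.
Lucas holds 49% of Lumen, so Lucas controls Lumen.
Lumen and Lucas together hold 60% + 8% = 68% of Marlow, so Lucas controls Marlow.
Marlow and Lumen and Lucas together hold 50% + 15% + 35% = 100% of Cobalt, so Lucas controls Cobalt.
So Lucas already controls Cobalt before the transaction.
After the purchase, Lucas's direct stake in Kestrel rises to 50% + 24% = 74%, and Lumen's stake falls to 26%.
Lucas controlled Cobalt already, so this is not a new person acquiring control; every other person's position is unchanged or reduced.
No new person acquires control, so the clause is not triggered.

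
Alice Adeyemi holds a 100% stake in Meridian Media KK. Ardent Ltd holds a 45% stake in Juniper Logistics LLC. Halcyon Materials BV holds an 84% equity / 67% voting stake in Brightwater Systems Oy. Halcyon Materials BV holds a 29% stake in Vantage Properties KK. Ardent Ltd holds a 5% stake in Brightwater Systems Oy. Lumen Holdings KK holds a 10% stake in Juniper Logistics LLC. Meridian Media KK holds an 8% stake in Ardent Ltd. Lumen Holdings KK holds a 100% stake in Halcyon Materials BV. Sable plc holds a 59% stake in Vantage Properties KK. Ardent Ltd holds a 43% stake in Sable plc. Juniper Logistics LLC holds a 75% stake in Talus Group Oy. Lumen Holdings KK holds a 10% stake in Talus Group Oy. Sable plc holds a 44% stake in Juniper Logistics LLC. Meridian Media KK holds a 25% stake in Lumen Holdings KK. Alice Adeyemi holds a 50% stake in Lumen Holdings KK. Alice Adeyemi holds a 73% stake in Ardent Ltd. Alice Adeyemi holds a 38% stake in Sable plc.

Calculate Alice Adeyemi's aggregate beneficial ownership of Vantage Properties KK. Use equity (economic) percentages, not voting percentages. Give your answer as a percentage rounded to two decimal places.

Alice reaches Vantage along 5 paths.
Via Meridian → Lumen → Halcyon: 100% × 25% × 100% × 29% = 7.25%.
Via Lumen → Halcyon: 50% × 100% × 29% = 14.5%.
Via Ardent → Sable: 73% × 43% × 59% = 18.5201%.
Via Meridian → Ardent → Sable: 100% × 8% × 43% × 59% = 2.0296%.
Via Sable: 38% × 59% = 22.42%.
Total: 7.25% + 14.5% + 18.5201% + 2.0296% + 22.42% = 64.7197%.
Rounded: 64.72%.

64.72%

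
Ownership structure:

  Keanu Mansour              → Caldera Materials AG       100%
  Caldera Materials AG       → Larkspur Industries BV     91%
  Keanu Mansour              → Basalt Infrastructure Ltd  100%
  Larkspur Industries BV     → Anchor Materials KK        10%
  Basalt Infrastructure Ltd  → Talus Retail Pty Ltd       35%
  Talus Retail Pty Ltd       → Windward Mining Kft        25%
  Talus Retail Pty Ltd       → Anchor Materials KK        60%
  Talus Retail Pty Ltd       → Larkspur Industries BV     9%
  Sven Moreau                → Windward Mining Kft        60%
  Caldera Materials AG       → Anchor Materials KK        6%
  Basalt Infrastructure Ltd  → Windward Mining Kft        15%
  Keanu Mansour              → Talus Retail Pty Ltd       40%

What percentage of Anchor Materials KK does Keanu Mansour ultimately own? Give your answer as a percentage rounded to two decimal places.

60.78%

Keanu reaches Anchor along 6 paths.
Via Caldera: 100% × 6% = 6%.
Via Talus: 40% × 60% = 24%.
Via Basalt → Talus: 100% × 35% × 60% = 21%.
Via Caldera → Larkspur: 100% × 91% × 10% = 9.1%.
Via Talus → Larkspur: 40% × 9% × 10% = 0.36%.
Via Basalt → Talus → Larkspur: 100% × 35% × 9% × 10% = 0.315%.
Total: 6% + 24% + 21% + 9.1% + 0.36% + 0.315% = 60.775%.
Rounded: 60.78%.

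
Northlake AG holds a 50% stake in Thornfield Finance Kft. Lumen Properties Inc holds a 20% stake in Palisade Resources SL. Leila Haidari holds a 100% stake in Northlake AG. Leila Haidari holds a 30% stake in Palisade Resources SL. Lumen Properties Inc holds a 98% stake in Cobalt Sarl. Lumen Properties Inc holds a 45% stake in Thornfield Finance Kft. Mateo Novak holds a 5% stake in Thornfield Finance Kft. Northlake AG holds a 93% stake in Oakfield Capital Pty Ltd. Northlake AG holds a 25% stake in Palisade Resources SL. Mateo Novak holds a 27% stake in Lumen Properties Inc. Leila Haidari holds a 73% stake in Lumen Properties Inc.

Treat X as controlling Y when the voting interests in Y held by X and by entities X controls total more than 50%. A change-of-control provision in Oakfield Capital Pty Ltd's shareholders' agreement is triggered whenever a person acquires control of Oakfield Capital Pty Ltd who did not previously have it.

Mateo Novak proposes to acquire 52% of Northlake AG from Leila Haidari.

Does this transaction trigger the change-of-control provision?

Yes

The purchase adds only to Mateo's holdings (Leila's stake shrinks), so Mateo is the only person who could newly come to control Oakfield.
Mateo's largest direct stake is 27% in Lumen, which does not meet the threshold, so Mateo controls no company.
Neither Mateo nor any entity Mateo controls holds any voting interest in Oakfield.
So before the transaction, Mateo does not control Oakfield.
After the purchase, Mateo holds 52% of Northlake directly, and Leila's stake falls to 48%.
Mateo holds 52% of Northlake, so Mateo controls Northlake.
Northlake holds 93% of Oakfield, so Mateo controls Oakfield.
Mateo did not control Oakfield before and does after, so the clause is triggered.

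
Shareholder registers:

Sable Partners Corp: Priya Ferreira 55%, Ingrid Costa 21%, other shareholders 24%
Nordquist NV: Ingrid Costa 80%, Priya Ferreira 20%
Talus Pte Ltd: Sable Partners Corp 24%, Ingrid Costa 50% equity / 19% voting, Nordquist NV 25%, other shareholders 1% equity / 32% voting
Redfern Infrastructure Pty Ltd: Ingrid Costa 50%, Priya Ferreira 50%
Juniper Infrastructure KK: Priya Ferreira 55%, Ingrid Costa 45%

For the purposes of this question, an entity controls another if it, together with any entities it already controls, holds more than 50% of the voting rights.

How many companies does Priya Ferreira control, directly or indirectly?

Priya holds 55% of Sable, so Priya controls Sable.
Priya holds 55% of Juniper, so Priya controls Juniper.
No other company's threshold is met.
Priya controls 2 companies.

2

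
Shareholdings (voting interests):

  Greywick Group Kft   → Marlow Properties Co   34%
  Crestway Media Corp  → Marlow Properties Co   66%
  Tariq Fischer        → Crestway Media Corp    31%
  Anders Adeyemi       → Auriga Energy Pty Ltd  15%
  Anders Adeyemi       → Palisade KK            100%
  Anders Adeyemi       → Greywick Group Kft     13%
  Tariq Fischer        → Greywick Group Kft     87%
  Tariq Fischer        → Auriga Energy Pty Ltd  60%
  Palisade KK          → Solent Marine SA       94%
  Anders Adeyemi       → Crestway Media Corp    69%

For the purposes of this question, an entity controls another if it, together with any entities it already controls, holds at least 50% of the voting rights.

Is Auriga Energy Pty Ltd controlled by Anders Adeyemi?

Anders holds 69% of Crestway, so Anders controls Crestway.
Anders holds 100% of Palisade, so Anders controls Palisade.
Crestway holds 66% of Marlow, so Anders controls Marlow.
Palisade holds 94% of Solent, so Anders controls Solent.
In Auriga, Anders's side holds only 15%, not ≥ 50%.
So Anders does not control Auriga.

No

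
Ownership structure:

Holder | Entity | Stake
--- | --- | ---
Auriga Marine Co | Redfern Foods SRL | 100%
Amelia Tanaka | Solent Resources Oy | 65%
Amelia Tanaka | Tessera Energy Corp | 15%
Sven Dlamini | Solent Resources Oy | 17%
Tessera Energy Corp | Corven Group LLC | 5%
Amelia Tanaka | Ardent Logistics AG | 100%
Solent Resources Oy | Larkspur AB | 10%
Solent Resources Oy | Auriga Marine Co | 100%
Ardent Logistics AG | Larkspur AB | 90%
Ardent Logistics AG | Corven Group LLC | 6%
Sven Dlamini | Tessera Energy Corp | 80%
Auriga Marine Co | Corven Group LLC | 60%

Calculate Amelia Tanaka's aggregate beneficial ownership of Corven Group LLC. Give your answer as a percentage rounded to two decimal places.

Amelia reaches Corven along 3 paths.
Via Tessera: 15% × 5% = 0.75%.
Via Solent → Auriga: 65% × 100% × 60% = 39%.
Via Ardent: 100% × 6% = 6%.
Total: 0.75% + 39% + 6% = 45.75%.

45.75%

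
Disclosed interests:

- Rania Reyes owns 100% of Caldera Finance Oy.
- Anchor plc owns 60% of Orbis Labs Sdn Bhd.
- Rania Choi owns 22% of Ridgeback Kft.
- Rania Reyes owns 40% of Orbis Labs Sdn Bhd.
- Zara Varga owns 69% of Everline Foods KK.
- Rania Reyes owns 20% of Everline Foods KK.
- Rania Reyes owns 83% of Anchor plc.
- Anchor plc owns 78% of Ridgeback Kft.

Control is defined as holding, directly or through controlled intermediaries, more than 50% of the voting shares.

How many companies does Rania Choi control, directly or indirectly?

0

Rania Choi's largest direct stake is 22% in Ridgeback, which does not meet the threshold.
Rania Choi controls 0 companies.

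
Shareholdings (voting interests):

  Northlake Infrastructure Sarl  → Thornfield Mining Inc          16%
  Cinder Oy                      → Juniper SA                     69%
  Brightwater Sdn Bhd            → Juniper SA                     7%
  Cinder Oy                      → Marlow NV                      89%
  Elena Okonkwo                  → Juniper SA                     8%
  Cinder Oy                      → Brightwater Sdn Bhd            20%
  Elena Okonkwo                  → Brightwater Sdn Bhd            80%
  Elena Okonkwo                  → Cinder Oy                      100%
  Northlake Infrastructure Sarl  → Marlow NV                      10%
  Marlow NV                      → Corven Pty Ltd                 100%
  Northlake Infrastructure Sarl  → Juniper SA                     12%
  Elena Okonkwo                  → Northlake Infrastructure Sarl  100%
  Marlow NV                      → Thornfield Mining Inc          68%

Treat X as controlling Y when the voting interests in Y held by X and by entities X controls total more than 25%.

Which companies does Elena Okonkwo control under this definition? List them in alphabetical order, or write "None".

Elena holds 100% of Cinder, so Elena controls Cinder.
Elena holds 100% of Northlake, so Elena controls Northlake.
Elena and Cinder together hold 80% + 20% = 100% of Brightwater, so Elena controls Brightwater.
Brightwater and Elena and Cinder and Northlake together hold 7% + 8% + 69% + 12% = 96% of Juniper, so Elena controls Juniper.
Northlake and Cinder together hold 10% + 89% = 99% of Marlow, so Elena controls Marlow.
Northlake and Marlow together hold 16% + 68% = 84% of Thornfield, so Elena controls Thornfield.
Marlow holds 100% of Corven, so Elena controls Corven.

Brightwater Sdn Bhd, Cinder Oy, Corven Pty Ltd, Juniper SA, Marlow NV, Northlake Infrastructure Sarl, Thornfield Mining Inc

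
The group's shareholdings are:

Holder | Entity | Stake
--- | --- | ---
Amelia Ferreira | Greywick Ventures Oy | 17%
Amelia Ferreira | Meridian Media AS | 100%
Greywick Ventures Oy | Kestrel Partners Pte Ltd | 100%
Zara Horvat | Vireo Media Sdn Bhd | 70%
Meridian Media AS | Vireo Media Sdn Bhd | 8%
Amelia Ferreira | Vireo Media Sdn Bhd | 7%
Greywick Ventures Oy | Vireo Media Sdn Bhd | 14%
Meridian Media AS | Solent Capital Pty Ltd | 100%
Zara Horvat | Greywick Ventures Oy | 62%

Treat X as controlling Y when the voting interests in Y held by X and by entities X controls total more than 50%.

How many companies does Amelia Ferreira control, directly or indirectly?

2

Amelia holds 100% of Meridian, so Amelia controls Meridian.
Meridian holds 100% of Solent, so Amelia controls Solent.
No other company's threshold is met.
Amelia controls 2 companies.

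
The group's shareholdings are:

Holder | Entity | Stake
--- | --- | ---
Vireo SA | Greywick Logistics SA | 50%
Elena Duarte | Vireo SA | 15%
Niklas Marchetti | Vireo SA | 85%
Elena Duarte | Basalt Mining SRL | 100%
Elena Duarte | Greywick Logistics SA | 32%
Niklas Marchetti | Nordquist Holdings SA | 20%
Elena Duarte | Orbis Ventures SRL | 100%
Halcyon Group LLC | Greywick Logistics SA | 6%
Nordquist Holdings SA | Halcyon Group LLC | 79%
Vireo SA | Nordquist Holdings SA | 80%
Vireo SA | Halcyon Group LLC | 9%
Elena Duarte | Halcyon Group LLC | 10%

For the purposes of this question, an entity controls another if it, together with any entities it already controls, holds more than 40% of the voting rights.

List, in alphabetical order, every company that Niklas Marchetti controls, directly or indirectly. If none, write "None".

Greywick Logistics SA, Halcyon Group LLC, Nordquist Holdings SA, Vireo SA

Niklas holds 85% of Vireo, so Niklas controls Vireo.
Vireo and Niklas together hold 80% + 20% = 100% of Nordquist, so Niklas controls Nordquist.
Vireo and Nordquist together hold 9% + 79% = 88% of Halcyon, so Niklas controls Halcyon.
Vireo and Halcyon together hold 50% + 6% = 56% of Greywick, so Niklas controls Greywick.
No other company's threshold is met.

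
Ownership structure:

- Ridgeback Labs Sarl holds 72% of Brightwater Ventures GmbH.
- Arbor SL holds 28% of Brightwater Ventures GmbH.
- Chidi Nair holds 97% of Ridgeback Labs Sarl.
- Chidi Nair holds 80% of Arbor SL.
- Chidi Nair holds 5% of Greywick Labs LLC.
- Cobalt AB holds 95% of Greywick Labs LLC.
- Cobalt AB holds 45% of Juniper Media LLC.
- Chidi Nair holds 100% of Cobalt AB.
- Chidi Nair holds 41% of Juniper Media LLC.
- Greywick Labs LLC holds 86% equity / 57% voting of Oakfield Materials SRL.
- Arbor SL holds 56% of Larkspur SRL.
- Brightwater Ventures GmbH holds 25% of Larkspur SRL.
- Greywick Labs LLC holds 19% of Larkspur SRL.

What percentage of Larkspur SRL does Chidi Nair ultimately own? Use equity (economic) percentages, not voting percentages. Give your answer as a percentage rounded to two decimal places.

86.86%

Chidi reaches Larkspur along 5 paths.
Via Arbor → Brightwater: 80% × 28% × 25% = 5.6%.
Via Ridgeback → Brightwater: 97% × 72% × 25% = 17.46%.
Via Arbor: 80% × 56% = 44.8%.
Via Greywick: 5% × 19% = 0.95%.
Via Cobalt → Greywick: 100% × 95% × 19% = 18.05%.
Total: 5.6% + 17.46% + 44.8% + 0.95% + 18.05% = 86.86%.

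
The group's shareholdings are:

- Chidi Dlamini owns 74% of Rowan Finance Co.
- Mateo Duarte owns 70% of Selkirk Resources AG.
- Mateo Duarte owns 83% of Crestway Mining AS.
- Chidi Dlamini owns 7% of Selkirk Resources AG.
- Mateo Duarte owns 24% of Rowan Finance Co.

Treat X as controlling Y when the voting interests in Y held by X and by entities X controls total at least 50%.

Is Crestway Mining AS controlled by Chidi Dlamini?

No

Chidi holds 74% of Rowan, so Chidi controls Rowan.
Neither Chidi nor any entity Chidi controls holds any voting interest in Crestway.
So Chidi does not control Crestway.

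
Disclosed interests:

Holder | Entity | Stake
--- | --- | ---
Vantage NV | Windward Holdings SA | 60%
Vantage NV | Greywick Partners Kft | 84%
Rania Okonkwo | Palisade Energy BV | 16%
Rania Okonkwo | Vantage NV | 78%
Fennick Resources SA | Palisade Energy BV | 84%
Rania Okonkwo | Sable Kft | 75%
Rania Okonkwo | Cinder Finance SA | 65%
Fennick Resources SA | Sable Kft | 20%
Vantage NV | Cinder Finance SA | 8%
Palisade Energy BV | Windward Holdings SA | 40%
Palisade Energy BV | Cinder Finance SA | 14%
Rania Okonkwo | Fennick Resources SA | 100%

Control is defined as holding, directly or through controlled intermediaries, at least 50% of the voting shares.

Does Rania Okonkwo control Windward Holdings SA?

Rania holds 78% of Vantage, so Rania controls Vantage.
Rania holds 100% of Fennick, so Rania controls Fennick.
Rania and Fennick together hold 16% + 84% = 100% of Palisade, so Rania controls Palisade.
Palisade and Vantage together hold 40% + 60% = 100% of Windward, so Rania controls Windward.

Yes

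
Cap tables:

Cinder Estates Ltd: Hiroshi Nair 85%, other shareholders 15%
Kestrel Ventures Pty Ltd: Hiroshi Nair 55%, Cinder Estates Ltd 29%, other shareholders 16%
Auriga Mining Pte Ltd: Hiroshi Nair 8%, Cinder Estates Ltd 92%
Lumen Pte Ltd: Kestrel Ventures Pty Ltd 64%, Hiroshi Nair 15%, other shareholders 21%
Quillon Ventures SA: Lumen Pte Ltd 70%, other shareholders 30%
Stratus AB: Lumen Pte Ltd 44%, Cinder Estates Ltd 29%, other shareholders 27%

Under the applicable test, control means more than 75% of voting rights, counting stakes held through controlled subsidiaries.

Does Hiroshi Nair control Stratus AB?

Hiroshi holds 85% of Cinder, so Hiroshi controls Cinder.
Hiroshi and Cinder together hold 55% + 29% = 84% of Kestrel, so Hiroshi controls Kestrel.
Hiroshi and Cinder together hold 8% + 92% = 100% of Auriga, so Hiroshi controls Auriga.
Kestrel and Hiroshi together hold 64% + 15% = 79% of Lumen, so Hiroshi controls Lumen.
In Stratus, Hiroshi's side holds only 44% + 29% = 73%, not > 75%.
So Hiroshi does not control Stratus.

No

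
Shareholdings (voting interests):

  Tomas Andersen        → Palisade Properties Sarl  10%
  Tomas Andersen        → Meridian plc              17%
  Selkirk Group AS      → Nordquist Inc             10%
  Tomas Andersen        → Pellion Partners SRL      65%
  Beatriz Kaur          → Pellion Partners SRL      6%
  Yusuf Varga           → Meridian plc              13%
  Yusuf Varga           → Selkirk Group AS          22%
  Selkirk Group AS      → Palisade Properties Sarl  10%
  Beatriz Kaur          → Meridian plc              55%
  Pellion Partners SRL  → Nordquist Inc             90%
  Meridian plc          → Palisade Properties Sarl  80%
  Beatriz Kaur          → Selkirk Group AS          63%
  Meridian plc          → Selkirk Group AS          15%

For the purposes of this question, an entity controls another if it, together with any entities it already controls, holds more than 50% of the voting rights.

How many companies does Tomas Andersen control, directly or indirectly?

2

Tomas holds 65% of Pellion, so Tomas controls Pellion.
Pellion holds 90% of Nordquist, so Tomas controls Nordquist.
No other company's threshold is met.
Tomas controls 2 companies.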